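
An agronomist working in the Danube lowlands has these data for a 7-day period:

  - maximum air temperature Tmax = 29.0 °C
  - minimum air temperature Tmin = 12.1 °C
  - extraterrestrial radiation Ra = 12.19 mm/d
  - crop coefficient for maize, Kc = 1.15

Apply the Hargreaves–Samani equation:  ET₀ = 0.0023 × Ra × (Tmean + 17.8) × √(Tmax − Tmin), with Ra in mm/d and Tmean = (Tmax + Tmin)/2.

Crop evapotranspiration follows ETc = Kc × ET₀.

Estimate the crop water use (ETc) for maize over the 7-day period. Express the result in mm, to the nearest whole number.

Tmean = (29.0 + 12.1)/2 = 20.55 °C
ET₀ = 0.0023 × 12.19 × (20.55 + 17.8) × √16.9 = 0.0023 × 12.19 × 38.35 × 4.1110 = 4.4202 mm/d
ETc = Kc × ET₀ = 1.15 × 4.4202 = 5.0832 mm/d
Over 7 days: 5.0832 × 7 = 35.582 mm

36 mm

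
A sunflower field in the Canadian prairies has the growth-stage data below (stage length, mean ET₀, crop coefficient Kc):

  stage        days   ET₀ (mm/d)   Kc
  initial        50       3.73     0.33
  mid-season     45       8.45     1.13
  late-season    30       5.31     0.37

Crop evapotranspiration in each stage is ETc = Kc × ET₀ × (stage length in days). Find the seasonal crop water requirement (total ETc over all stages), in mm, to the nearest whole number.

550 mm

initial: 0.33 × 3.73 × 50 = 61.55 mm
mid-season: 1.13 × 8.45 × 45 = 429.68 mm
late-season: 0.37 × 5.31 × 30 = 58.94 mm
Seasonal total = 550.17 mm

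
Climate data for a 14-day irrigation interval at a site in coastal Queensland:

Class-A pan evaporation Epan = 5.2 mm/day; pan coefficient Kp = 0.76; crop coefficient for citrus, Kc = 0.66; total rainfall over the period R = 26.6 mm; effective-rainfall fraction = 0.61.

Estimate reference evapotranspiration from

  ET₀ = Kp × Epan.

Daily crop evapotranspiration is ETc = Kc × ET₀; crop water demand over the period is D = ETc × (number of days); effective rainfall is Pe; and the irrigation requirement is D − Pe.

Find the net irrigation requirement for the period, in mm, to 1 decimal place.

20.3 mm

ET₀ = 0.76 × 5.2 = 3.9520 mm/d
ETc = Kc × ET₀ = 0.66 × 3.9520 = 2.6083 mm/d
Crop demand D = ETc × 14 d = 2.6083 × 14 = 36.516 mm
Pe = 0.61 × 26.6 = 16.226 mm
D − Pe = 36.516 − 16.226 = 20.290 mm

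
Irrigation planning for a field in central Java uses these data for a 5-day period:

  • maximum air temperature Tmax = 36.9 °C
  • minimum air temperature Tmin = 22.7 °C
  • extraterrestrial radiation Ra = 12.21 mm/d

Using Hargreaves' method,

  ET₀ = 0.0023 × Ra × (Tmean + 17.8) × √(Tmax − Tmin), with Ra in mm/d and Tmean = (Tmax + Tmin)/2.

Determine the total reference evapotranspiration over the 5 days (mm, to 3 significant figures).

Tmean = (36.9 + 22.7)/2 = 29.80 °C
ET₀ = 0.0023 × 12.21 × (29.80 + 17.8) × √14.2 = 0.0023 × 12.21 × 47.60 × 3.7683 = 5.0373 mm/d
Over 5 days: 5.0373 × 5 = 25.187 mm

25.2 mm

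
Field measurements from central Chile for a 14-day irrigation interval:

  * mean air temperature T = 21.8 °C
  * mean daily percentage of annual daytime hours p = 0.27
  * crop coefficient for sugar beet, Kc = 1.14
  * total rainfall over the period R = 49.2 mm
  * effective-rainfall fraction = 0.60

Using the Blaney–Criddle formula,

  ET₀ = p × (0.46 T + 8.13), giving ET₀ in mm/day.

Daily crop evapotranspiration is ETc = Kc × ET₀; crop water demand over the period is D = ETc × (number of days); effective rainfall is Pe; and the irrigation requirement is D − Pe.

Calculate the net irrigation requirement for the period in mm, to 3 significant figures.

ET₀ = 0.27 × (0.46 × 21.8 + 8.13) = 0.27 × 18.158 = 4.9027 mm/d
ETc = Kc × ET₀ = 1.14 × 4.9027 = 5.5891 mm/d
Crop demand D = ETc × 14 d = 5.5891 × 14 = 78.247 mm
Pe = 0.60 × 49.2 = 29.520 mm
D − Pe = 78.247 − 29.520 = 48.727 mm

48.7 mm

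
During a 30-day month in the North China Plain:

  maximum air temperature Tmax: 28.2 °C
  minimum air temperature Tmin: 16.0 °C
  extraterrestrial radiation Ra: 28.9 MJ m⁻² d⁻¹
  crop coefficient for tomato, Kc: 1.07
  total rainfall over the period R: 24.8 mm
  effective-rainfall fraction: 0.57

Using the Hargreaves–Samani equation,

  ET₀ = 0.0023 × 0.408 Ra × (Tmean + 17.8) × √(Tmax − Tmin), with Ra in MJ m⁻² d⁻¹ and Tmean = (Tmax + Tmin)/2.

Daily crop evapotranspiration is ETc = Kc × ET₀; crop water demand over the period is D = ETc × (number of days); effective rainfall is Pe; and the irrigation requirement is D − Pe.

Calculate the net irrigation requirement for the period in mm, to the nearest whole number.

107 mm

Tmean = (28.2 + 16.0)/2 = 22.10 °C
0.408 Ra = 0.408 × 28.9 = 11.7912 mm/d equivalent
ET₀ = 0.0023 × 11.7912 × (22.10 + 17.8) × √12.2 = 0.0023 × 11.7912 × 39.90 × 3.4928 = 3.7795 mm/d
ETc = Kc × ET₀ = 1.07 × 3.7795 = 4.0441 mm/d
Crop demand D = ETc × 30 d = 4.0441 × 30 = 121.323 mm
Pe = 0.57 × 24.8 = 14.136 mm
D − Pe = 121.323 − 14.136 = 107.187 mm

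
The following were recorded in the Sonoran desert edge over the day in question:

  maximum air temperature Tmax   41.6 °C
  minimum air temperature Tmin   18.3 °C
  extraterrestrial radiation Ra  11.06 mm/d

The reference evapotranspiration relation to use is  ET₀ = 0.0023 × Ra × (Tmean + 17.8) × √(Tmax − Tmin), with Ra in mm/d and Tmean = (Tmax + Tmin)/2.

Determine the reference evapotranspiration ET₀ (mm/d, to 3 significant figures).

5.86 mm/d

Tmean = (41.6 + 18.3)/2 = 29.95 °C
ET₀ = 0.0023 × 11.06 × (29.95 + 17.8) × √23.3 = 0.0023 × 11.06 × 47.75 × 4.8270 = 5.8632 mm/d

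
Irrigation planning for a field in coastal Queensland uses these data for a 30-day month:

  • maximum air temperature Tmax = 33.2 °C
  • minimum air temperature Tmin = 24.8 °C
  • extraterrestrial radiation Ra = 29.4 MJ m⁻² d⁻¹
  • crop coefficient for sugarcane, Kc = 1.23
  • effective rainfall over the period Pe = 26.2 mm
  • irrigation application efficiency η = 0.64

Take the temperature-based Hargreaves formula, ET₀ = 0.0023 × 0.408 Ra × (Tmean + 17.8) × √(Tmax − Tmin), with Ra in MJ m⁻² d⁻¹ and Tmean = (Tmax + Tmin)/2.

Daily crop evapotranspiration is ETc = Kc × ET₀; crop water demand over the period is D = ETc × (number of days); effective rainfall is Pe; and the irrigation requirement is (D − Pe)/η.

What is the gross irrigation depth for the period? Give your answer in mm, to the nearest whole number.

175 mm

Tmean = (33.2 + 24.8)/2 = 29.00 °C
0.408 Ra = 0.408 × 29.4 = 11.9952 mm/d equivalent
ET₀ = 0.0023 × 11.9952 × (29.00 + 17.8) × √8.4 = 0.0023 × 11.9952 × 46.80 × 2.8983 = 3.7422 mm/d
ETc = Kc × ET₀ = 1.23 × 3.7422 = 4.6029 mm/d
Crop demand D = ETc × 30 d = 4.6029 × 30 = 138.087 mm
D − Pe = 138.087 − 26.2 = 111.887 mm
Gross irrigation = 111.887 / 0.64 = 174.823 mm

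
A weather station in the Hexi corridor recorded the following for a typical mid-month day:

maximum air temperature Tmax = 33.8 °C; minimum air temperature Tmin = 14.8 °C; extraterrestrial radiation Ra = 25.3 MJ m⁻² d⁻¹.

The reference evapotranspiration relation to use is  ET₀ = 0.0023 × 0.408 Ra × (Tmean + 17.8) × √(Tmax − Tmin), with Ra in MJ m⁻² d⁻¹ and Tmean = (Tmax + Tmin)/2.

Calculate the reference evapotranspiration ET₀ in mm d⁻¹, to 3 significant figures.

Tmean = (33.8 + 14.8)/2 = 24.30 °C
0.408 Ra = 0.408 × 25.3 = 10.3224 mm/d equivalent
ET₀ = 0.0023 × 10.3224 × (24.30 + 17.8) × √19.0 = 0.0023 × 10.3224 × 42.10 × 4.3589 = 4.3568 mm/d

4.36 mm d⁻¹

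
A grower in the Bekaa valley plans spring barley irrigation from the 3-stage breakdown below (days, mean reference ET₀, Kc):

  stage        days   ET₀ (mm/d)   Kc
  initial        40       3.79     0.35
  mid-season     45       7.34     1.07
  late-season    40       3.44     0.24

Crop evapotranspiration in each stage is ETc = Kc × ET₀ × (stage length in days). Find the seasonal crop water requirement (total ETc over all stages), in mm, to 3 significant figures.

initial: 0.35 × 3.79 × 40 = 53.06 mm
mid-season: 1.07 × 7.34 × 45 = 353.42 mm
late-season: 0.24 × 3.44 × 40 = 33.02 mm
Seasonal total = 439.50 mm

440 mm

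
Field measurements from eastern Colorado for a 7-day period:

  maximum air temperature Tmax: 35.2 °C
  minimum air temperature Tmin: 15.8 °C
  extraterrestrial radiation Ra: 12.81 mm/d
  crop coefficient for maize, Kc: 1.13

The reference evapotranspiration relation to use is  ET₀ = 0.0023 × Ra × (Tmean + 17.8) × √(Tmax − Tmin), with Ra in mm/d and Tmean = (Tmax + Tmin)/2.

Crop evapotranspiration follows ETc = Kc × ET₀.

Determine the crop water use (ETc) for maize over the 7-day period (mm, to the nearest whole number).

Tmean = (35.2 + 15.8)/2 = 25.50 °C
ET₀ = 0.0023 × 12.81 × (25.50 + 17.8) × √19.4 = 0.0023 × 12.81 × 43.30 × 4.4045 = 5.6190 mm/d
ETc = Kc × ET₀ = 1.13 × 5.6190 = 6.3495 mm/d
Over 7 days: 6.3495 × 7 = 44.447 mm

44 mm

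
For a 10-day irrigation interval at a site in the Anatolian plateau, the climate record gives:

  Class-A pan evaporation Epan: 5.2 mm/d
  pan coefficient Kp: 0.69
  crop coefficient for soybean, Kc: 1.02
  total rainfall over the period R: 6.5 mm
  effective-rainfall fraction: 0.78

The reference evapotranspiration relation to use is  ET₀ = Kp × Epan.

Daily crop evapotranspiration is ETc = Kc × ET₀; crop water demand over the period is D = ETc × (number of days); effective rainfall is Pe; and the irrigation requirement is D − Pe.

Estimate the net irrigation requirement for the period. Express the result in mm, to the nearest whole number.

32 mm

ET₀ = 0.69 × 5.2 = 3.5880 mm/d
ETc = Kc × ET₀ = 1.02 × 3.5880 = 3.6598 mm/d
Crop demand D = ETc × 10 d = 3.6598 × 10 = 36.598 mm
Pe = 0.78 × 6.5 = 5.070 mm
D − Pe = 36.598 − 5.070 = 31.528 mm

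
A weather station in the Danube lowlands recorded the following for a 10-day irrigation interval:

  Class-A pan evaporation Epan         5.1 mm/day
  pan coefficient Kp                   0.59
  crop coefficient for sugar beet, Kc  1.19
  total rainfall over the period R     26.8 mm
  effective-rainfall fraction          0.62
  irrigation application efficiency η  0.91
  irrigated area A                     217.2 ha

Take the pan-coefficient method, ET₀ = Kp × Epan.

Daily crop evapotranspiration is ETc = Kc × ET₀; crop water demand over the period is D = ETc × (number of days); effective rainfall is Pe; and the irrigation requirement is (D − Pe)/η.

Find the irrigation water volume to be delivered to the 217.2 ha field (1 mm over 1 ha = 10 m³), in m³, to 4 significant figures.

45810 m³

ET₀ = 0.59 × 5.1 = 3.0090 mm/d
ETc = Kc × ET₀ = 1.19 × 3.0090 = 3.5807 mm/d
Crop demand D = ETc × 10 d = 3.5807 × 10 = 35.807 mm
Pe = 0.62 × 26.8 = 16.616 mm
D − Pe = 35.807 − 16.616 = 19.191 mm
Gross irrigation = 19.191 / 0.91 = 21.089 mm
Volume = 21.089 mm × 217.2 ha × 10 = 45805.3 m³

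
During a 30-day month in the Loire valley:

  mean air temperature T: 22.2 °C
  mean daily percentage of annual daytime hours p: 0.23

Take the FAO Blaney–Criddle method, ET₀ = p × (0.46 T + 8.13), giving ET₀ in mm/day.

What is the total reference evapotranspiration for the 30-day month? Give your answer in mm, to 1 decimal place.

126.6 mm

ET₀ = 0.23 × (0.46 × 22.2 + 8.13) = 0.23 × 18.342 = 4.2187 mm/d
Monthly total = 4.2187 × 30 = 126.561 mm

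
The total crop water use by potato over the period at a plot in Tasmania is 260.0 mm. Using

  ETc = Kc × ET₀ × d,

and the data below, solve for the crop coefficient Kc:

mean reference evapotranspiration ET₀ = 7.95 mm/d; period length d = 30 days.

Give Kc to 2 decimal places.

1.09

ETc = Kc × ET₀ × d  ⇒  Kc = ETc / (ET₀ × d)
Kc = 260.0 / (7.95 × 30) = 260.0 / 238.50 = 1.0901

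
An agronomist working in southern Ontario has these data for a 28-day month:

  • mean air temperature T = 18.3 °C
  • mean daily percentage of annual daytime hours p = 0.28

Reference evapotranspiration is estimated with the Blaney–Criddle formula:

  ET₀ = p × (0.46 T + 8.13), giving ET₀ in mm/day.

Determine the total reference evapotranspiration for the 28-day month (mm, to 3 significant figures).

ET₀ = 0.28 × (0.46 × 18.3 + 8.13) = 0.28 × 16.548 = 4.6334 mm/d
Monthly total = 4.6334 × 28 = 129.735 mm

130 mm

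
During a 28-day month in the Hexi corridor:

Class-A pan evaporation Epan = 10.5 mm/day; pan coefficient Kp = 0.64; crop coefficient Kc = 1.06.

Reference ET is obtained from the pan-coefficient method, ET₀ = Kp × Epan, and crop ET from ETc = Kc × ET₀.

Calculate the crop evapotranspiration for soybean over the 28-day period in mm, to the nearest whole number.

ET₀ = 0.64 × 10.5 = 6.7200 mm/d
ETc = Kc × ET₀ = 1.06 × 6.7200 = 7.1232 mm/d
Over 28 days: 7.1232 × 28 = 199.450 mm

199 mm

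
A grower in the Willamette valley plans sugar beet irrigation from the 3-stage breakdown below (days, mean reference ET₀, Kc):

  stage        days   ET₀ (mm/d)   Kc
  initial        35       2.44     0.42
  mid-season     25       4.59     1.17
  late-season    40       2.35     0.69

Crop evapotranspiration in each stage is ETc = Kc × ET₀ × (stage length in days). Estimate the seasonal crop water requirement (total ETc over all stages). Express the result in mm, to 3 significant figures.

initial: 0.42 × 2.44 × 35 = 35.87 mm
mid-season: 1.17 × 4.59 × 25 = 134.26 mm
late-season: 0.69 × 2.35 × 40 = 64.86 mm
Seasonal total = 234.99 mm

235 mm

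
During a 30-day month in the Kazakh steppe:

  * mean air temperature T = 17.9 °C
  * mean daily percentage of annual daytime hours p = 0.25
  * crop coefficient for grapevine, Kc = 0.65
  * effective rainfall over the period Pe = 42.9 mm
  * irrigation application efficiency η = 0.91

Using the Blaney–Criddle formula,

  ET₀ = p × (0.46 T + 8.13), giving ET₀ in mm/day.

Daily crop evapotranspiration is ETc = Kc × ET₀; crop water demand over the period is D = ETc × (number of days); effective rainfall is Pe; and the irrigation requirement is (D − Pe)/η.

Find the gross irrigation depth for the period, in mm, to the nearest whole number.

41 mm

ET₀ = 0.25 × (0.46 × 17.9 + 8.13) = 0.25 × 16.364 = 4.0910 mm/d
ETc = Kc × ET₀ = 0.65 × 4.0910 = 2.6592 mm/d
Crop demand D = ETc × 30 d = 2.6592 × 30 = 79.776 mm
D − Pe = 79.776 − 42.9 = 36.876 mm
Gross irrigation = 36.876 / 0.91 = 40.523 mm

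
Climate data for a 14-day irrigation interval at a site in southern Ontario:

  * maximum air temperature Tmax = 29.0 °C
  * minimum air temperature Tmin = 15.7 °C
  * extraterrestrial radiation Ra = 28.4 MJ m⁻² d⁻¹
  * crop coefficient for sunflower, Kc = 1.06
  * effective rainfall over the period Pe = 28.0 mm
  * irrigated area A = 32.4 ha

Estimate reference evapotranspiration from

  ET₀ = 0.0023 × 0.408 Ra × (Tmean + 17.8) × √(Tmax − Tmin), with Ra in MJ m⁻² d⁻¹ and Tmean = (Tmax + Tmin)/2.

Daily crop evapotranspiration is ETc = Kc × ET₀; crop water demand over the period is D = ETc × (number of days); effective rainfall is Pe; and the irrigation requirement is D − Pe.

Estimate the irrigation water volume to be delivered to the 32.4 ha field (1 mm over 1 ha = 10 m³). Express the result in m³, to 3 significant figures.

Tmean = (29.0 + 15.7)/2 = 22.35 °C
0.408 Ra = 0.408 × 28.4 = 11.5872 mm/d equivalent
ET₀ = 0.0023 × 11.5872 × (22.35 + 17.8) × √13.3 = 0.0023 × 11.5872 × 40.15 × 3.6469 = 3.9023 mm/d
ETc = Kc × ET₀ = 1.06 × 3.9023 = 4.1364 mm/d
Crop demand D = ETc × 14 d = 4.1364 × 14 = 57.910 mm
D − Pe = 57.910 − 28.0 = 29.910 mm
Volume = 29.910 mm × 32.4 ha × 10 = 9690.8 m³

9690 m³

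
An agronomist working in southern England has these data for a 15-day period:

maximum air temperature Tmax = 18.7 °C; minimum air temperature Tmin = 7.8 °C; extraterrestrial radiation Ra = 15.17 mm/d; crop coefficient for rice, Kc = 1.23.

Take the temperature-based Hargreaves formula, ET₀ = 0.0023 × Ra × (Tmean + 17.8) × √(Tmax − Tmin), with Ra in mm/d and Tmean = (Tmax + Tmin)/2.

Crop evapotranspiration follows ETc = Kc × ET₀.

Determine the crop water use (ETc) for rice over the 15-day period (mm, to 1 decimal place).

66.0 mm

Tmean = (18.7 + 7.8)/2 = 13.25 °C
ET₀ = 0.0023 × 15.17 × (13.25 + 17.8) × √10.9 = 0.0023 × 15.17 × 31.05 × 3.3015 = 3.5767 mm/d
ETc = Kc × ET₀ = 1.23 × 3.5767 = 4.3993 mm/d
Over 15 days: 4.3993 × 15 = 65.990 mm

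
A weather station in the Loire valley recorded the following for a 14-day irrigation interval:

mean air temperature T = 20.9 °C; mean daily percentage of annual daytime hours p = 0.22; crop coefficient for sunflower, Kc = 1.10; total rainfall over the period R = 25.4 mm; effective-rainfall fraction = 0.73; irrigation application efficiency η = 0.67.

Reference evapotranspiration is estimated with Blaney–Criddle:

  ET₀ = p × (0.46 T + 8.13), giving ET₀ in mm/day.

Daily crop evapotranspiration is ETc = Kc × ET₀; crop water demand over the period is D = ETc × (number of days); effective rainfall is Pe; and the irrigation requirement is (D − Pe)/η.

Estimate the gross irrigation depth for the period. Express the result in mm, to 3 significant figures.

ET₀ = 0.22 × (0.46 × 20.9 + 8.13) = 0.22 × 17.744 = 3.9037 mm/d
ETc = Kc × ET₀ = 1.10 × 3.9037 = 4.2941 mm/d
Crop demand D = ETc × 14 d = 4.2941 × 14 = 60.117 mm
Pe = 0.73 × 25.4 = 18.542 mm
D − Pe = 60.117 − 18.542 = 41.575 mm
Gross irrigation = 41.575 / 0.67 = 62.052 mm

62.1 mm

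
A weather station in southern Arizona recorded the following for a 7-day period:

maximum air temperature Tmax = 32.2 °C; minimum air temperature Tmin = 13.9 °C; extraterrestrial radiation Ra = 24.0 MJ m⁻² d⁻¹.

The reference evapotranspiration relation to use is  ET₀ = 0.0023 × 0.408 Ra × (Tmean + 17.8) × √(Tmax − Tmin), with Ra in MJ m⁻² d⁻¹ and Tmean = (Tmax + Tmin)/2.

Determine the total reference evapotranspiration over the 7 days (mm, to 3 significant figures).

Tmean = (32.2 + 13.9)/2 = 23.05 °C
0.408 Ra = 0.408 × 24.0 = 9.7920 mm/d equivalent
ET₀ = 0.0023 × 9.7920 × (23.05 + 17.8) × √18.3 = 0.0023 × 9.7920 × 40.85 × 4.2778 = 3.9356 mm/d
Over 7 days: 3.9356 × 7 = 27.549 mm

27.5 mm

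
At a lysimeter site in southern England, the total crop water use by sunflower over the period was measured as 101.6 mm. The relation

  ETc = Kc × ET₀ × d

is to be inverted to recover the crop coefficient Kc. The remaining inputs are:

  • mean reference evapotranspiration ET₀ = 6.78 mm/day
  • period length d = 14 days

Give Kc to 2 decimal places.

ETc = Kc × ET₀ × d  ⇒  Kc = ETc / (ET₀ × d)
Kc = 101.6 / (6.78 × 14) = 101.6 / 94.92 = 1.0704

1.07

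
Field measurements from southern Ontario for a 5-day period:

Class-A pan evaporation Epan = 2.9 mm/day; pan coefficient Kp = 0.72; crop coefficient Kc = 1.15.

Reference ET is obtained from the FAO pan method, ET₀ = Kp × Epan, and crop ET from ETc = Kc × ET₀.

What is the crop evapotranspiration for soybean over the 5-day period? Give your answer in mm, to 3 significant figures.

12.0 mm

ET₀ = 0.72 × 2.9 = 2.0880 mm/d
ETc = Kc × ET₀ = 1.15 × 2.0880 = 2.4012 mm/d
Over 5 days: 2.4012 × 5 = 12.006 mm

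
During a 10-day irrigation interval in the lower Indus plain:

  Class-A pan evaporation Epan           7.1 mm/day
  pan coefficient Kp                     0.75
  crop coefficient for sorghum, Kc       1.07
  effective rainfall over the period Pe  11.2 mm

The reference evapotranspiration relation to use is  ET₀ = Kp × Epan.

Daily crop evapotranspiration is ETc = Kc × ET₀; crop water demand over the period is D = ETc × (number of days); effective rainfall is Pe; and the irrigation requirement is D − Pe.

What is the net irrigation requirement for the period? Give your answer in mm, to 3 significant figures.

45.8 mm

ET₀ = 0.75 × 7.1 = 5.3250 mm/d
ETc = Kc × ET₀ = 1.07 × 5.3250 = 5.6978 mm/d
Crop demand D = ETc × 10 d = 5.6978 × 10 = 56.978 mm
D − Pe = 56.978 − 11.2 = 45.778 mm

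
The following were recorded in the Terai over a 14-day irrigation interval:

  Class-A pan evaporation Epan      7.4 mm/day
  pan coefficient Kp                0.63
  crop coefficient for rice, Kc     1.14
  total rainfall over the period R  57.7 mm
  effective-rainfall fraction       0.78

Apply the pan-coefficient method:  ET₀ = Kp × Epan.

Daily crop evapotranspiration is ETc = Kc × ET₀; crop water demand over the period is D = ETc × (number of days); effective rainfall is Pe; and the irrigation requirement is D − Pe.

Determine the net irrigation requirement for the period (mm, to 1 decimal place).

29.4 mm

ET₀ = 0.63 × 7.4 = 4.6620 mm/d
ETc = Kc × ET₀ = 1.14 × 4.6620 = 5.3147 mm/d
Crop demand D = ETc × 14 d = 5.3147 × 14 = 74.406 mm
Pe = 0.78 × 57.7 = 45.006 mm
D − Pe = 74.406 − 45.006 = 29.400 mm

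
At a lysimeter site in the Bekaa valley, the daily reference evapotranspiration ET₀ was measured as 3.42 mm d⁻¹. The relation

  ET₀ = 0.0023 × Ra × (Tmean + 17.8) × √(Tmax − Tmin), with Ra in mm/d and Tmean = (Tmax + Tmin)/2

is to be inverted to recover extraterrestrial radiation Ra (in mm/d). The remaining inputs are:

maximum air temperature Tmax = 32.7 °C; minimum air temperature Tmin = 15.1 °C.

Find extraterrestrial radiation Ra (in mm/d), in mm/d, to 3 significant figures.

8.50 mm/d

Tmean = 23.90 °C; √ΔT = 4.1952
Ra = ET₀ / [0.0023 × (Tmean+17.8) × √ΔT] = 3.42 / (0.0023 × 41.70 × 4.1952) = 8.500 mm/d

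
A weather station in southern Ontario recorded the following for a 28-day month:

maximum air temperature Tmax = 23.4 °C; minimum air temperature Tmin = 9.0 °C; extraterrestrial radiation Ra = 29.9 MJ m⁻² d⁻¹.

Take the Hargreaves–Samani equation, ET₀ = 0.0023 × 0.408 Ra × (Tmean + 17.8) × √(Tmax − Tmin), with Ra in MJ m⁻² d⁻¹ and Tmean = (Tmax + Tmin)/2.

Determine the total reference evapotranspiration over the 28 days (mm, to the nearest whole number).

Tmean = (23.4 + 9.0)/2 = 16.20 °C
0.408 Ra = 0.408 × 29.9 = 12.1992 mm/d equivalent
ET₀ = 0.0023 × 12.1992 × (16.20 + 17.8) × √14.4 = 0.0023 × 12.1992 × 34.00 × 3.7947 = 3.6201 mm/d
Over 28 days: 3.6201 × 28 = 101.363 mm

101 mm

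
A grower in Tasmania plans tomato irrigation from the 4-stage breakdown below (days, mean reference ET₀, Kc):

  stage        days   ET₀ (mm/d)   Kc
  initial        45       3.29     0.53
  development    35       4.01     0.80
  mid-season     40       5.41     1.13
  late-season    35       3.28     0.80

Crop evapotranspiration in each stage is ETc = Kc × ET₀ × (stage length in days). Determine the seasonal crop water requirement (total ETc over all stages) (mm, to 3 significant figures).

527 mm

initial: 0.53 × 3.29 × 45 = 78.47 mm
development: 0.80 × 4.01 × 35 = 112.28 mm
mid-season: 1.13 × 5.41 × 40 = 244.53 mm
late-season: 0.80 × 3.28 × 35 = 91.84 mm
Seasonal total = 527.12 mm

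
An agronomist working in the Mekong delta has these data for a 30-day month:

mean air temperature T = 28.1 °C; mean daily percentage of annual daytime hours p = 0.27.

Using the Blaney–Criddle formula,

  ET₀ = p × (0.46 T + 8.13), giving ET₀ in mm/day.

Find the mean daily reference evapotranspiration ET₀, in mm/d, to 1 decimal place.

ET₀ = 0.27 × (0.46 × 28.1 + 8.13) = 0.27 × 21.056 = 5.6851 mm/d

5.7 mm/d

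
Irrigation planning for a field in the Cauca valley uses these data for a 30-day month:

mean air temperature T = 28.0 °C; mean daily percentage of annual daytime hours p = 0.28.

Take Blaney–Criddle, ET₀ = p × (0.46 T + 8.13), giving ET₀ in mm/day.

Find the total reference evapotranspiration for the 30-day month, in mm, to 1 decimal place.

ET₀ = 0.28 × (0.46 × 28.0 + 8.13) = 0.28 × 21.010 = 5.8828 mm/d
Monthly total = 5.8828 × 30 = 176.484 mm

176.5 mm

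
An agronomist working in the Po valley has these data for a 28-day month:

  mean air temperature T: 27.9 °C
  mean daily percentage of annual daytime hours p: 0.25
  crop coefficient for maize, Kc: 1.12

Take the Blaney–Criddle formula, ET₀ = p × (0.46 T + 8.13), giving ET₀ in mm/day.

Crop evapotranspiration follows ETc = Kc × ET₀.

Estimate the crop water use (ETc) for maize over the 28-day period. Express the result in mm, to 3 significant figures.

ET₀ = 0.25 × (0.46 × 27.9 + 8.13) = 0.25 × 20.964 = 5.2410 mm/d
ETc = Kc × ET₀ = 1.12 × 5.2410 = 5.8699 mm/d
Over 28 days: 5.8699 × 28 = 164.357 mm

164 mm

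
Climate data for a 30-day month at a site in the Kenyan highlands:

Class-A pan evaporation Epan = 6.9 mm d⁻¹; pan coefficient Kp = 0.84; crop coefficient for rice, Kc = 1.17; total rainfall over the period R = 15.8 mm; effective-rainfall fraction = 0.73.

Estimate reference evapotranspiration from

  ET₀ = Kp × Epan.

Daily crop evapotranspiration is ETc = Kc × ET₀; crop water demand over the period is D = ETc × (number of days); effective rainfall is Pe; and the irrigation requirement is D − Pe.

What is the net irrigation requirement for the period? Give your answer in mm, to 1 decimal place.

ET₀ = 0.84 × 6.9 = 5.7960 mm/d
ETc = Kc × ET₀ = 1.17 × 5.7960 = 6.7813 mm/d
Crop demand D = ETc × 30 d = 6.7813 × 30 = 203.439 mm
Pe = 0.73 × 15.8 = 11.534 mm
D − Pe = 203.439 − 11.534 = 191.905 mm

191.9 mm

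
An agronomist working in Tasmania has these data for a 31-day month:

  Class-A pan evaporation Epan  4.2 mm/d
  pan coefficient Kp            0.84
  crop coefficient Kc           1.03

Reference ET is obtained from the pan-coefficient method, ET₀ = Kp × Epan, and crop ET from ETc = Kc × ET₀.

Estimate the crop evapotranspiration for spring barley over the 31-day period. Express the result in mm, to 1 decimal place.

ET₀ = 0.84 × 4.2 = 3.5280 mm/d
ETc = Kc × ET₀ = 1.03 × 3.5280 = 3.6338 mm/d
Over 31 days: 3.6338 × 31 = 112.648 mm

112.6 mm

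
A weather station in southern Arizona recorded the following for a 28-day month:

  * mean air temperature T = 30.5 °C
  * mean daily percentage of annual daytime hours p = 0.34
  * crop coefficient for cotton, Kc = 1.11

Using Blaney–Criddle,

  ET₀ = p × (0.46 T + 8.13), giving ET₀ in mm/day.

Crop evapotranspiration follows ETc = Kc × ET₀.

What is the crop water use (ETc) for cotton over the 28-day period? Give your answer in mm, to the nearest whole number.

ET₀ = 0.34 × (0.46 × 30.5 + 8.13) = 0.34 × 22.160 = 7.5344 mm/d
ETc = Kc × ET₀ = 1.11 × 7.5344 = 8.3632 mm/d
Over 28 days: 8.3632 × 28 = 234.170 mm

234 mm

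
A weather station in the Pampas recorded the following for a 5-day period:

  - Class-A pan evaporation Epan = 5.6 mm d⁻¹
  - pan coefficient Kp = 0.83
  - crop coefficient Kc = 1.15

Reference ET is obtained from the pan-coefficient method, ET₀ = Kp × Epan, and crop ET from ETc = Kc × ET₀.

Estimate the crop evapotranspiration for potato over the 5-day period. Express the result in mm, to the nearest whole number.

27 mm

ET₀ = 0.83 × 5.6 = 4.6480 mm/d
ETc = Kc × ET₀ = 1.15 × 4.6480 = 5.3452 mm/d
Over 5 days: 5.3452 × 5 = 26.726 mm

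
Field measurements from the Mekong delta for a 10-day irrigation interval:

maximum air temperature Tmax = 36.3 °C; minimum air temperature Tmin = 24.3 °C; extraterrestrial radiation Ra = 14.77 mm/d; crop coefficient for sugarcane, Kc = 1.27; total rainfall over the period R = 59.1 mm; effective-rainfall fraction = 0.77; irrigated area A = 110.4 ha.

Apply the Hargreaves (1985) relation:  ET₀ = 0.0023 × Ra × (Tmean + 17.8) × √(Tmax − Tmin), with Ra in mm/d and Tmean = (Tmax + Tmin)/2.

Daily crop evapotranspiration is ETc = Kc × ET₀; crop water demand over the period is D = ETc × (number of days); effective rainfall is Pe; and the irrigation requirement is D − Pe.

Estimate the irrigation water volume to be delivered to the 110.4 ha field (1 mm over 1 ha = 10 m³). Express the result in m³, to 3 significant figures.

29100 m³

Tmean = (36.3 + 24.3)/2 = 30.30 °C
ET₀ = 0.0023 × 14.77 × (30.30 + 17.8) × √12.0 = 0.0023 × 14.77 × 48.10 × 3.4641 = 5.6604 mm/d
ETc = Kc × ET₀ = 1.27 × 5.6604 = 7.1887 mm/d
Crop demand D = ETc × 10 d = 7.1887 × 10 = 71.887 mm
Pe = 0.77 × 59.1 = 45.507 mm
D − Pe = 71.887 − 45.507 = 26.380 mm
Volume = 26.380 mm × 110.4 ha × 10 = 29123.5 m³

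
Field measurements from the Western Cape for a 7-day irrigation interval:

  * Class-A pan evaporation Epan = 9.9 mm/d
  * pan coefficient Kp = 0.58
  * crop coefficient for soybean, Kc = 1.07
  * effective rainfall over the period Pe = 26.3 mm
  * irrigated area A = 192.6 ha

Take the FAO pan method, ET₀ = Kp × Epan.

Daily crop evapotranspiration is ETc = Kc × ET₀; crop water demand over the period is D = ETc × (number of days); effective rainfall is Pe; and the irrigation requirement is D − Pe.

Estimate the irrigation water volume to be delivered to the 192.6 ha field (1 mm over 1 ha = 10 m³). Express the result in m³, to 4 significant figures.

32180 m³

ET₀ = 0.58 × 9.9 = 5.7420 mm/d
ETc = Kc × ET₀ = 1.07 × 5.7420 = 6.1439 mm/d
Crop demand D = ETc × 7 d = 6.1439 × 7 = 43.007 mm
D − Pe = 43.007 − 26.3 = 16.707 mm
Volume = 16.707 mm × 192.6 ha × 10 = 32177.7 m³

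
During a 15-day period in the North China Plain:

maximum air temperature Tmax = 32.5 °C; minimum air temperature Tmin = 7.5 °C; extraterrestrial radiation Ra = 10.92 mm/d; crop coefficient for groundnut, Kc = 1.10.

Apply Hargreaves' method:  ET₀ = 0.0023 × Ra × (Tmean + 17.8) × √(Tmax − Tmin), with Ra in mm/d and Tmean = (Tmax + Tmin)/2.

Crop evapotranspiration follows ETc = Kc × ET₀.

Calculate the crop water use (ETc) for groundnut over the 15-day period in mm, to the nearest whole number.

78 mm

Tmean = (32.5 + 7.5)/2 = 20.00 °C
ET₀ = 0.0023 × 10.92 × (20.00 + 17.8) × √25.0 = 0.0023 × 10.92 × 37.80 × 5.0000 = 4.7469 mm/d
ETc = Kc × ET₀ = 1.10 × 4.7469 = 5.2216 mm/d
Over 15 days: 5.2216 × 15 = 78.324 mm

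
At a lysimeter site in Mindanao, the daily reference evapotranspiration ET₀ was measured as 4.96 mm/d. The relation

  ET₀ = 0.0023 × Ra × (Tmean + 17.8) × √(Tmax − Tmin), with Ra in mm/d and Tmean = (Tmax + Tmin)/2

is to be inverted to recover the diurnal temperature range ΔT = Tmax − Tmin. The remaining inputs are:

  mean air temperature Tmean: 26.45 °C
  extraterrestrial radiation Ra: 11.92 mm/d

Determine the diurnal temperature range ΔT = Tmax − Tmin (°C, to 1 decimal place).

√ΔT = ET₀ / [0.0023 × Ra × (Tmean+17.8)] = 4.96 / (0.0023 × 11.92 × 44.25) = 4.0885
ΔT = 4.0885² = 16.716 °C

16.7 °C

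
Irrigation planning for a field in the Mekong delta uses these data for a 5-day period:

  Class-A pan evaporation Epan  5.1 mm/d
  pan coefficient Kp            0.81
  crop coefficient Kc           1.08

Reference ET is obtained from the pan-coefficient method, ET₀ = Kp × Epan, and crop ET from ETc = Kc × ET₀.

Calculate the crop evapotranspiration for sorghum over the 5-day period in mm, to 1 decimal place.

ET₀ = 0.81 × 5.1 = 4.1310 mm/d
ETc = Kc × ET₀ = 1.08 × 4.1310 = 4.4615 mm/d
Over 5 days: 4.4615 × 5 = 22.308 mm

22.3 mm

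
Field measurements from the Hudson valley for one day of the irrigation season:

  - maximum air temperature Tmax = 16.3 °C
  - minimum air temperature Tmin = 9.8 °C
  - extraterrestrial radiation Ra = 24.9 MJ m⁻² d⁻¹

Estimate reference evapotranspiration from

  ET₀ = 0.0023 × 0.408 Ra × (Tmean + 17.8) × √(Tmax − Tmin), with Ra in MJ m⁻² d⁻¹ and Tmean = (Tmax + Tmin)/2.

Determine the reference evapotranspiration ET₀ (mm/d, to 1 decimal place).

Tmean = (16.3 + 9.8)/2 = 13.05 °C
0.408 Ra = 0.408 × 24.9 = 10.1592 mm/d equivalent
ET₀ = 0.0023 × 10.1592 × (13.05 + 17.8) × √6.5 = 0.0023 × 10.1592 × 30.85 × 2.5495 = 1.8378 mm/d

1.8 mm/d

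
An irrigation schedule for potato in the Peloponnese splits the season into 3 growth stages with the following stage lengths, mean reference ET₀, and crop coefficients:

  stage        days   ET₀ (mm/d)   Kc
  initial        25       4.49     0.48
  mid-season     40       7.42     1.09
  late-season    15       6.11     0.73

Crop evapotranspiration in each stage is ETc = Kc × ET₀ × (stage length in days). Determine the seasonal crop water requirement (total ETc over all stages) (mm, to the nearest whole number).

444 mm

initial: 0.48 × 4.49 × 25 = 53.88 mm
mid-season: 1.09 × 7.42 × 40 = 323.51 mm
late-season: 0.73 × 6.11 × 15 = 66.90 mm
Seasonal total = 444.29 mm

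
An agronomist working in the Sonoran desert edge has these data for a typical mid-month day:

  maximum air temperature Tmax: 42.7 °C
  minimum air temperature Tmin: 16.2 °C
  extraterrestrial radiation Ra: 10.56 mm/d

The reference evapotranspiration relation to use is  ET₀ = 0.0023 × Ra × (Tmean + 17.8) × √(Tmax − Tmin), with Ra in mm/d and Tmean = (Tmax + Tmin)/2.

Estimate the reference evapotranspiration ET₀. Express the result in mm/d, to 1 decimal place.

5.9 mm/d

Tmean = (42.7 + 16.2)/2 = 29.45 °C
ET₀ = 0.0023 × 10.56 × (29.45 + 17.8) × √26.5 = 0.0023 × 10.56 × 47.25 × 5.1478 = 5.9077 mm/d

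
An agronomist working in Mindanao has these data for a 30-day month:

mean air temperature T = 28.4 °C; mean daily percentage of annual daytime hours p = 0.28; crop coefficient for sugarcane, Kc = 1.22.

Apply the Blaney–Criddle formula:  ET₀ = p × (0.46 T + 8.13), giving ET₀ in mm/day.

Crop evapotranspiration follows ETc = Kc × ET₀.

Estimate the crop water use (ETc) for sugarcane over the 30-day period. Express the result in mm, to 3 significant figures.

ET₀ = 0.28 × (0.46 × 28.4 + 8.13) = 0.28 × 21.194 = 5.9343 mm/d
ETc = Kc × ET₀ = 1.22 × 5.9343 = 7.2398 mm/d
Over 30 days: 7.2398 × 30 = 217.194 mm

217 mm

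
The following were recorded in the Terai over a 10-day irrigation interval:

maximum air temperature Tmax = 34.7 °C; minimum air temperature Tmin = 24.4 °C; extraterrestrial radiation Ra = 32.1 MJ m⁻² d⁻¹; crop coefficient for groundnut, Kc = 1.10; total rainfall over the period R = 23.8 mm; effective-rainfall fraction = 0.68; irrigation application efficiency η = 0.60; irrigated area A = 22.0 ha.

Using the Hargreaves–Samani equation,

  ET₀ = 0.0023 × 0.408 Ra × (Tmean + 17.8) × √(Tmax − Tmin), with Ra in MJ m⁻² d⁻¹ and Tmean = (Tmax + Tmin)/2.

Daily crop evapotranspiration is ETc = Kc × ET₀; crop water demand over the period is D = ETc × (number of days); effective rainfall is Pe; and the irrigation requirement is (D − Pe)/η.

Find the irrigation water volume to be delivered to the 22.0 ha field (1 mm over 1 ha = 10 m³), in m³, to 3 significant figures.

Tmean = (34.7 + 24.4)/2 = 29.55 °C
0.408 Ra = 0.408 × 32.1 = 13.0968 mm/d equivalent
ET₀ = 0.0023 × 13.0968 × (29.55 + 17.8) × √10.3 = 0.0023 × 13.0968 × 47.35 × 3.2094 = 4.5776 mm/d
ETc = Kc × ET₀ = 1.10 × 4.5776 = 5.0354 mm/d
Crop demand D = ETc × 10 d = 5.0354 × 10 = 50.354 mm
Pe = 0.68 × 23.8 = 16.184 mm
D − Pe = 50.354 − 16.184 = 34.170 mm
Gross irrigation = 34.170 / 0.60 = 56.950 mm
Volume = 56.950 mm × 22.0 ha × 10 = 12529.0 m³

12500 m³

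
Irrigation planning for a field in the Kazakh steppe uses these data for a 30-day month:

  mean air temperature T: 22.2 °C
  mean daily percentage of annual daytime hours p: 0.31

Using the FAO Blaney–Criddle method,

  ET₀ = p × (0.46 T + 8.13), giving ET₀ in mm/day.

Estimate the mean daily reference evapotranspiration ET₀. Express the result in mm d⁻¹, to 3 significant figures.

5.69 mm d⁻¹

ET₀ = 0.31 × (0.46 × 22.2 + 8.13) = 0.31 × 18.342 = 5.6860 mm/d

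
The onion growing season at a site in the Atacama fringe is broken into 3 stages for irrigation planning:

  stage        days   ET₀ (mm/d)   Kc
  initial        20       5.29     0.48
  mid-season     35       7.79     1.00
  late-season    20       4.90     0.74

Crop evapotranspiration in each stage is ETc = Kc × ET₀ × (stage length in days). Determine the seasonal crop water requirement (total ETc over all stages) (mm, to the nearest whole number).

initial: 0.48 × 5.29 × 20 = 50.78 mm
mid-season: 1.00 × 7.79 × 35 = 272.65 mm
late-season: 0.74 × 4.90 × 20 = 72.52 mm
Seasonal total = 395.95 mm

396 mm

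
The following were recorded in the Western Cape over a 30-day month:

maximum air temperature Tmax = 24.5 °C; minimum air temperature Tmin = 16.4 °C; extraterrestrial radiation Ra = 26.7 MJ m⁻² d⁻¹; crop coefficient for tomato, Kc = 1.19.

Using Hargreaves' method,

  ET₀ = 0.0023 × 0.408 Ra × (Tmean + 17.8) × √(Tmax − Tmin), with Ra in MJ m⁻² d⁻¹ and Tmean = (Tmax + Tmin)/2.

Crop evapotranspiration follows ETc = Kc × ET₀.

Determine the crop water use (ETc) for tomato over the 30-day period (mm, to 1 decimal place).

Tmean = (24.5 + 16.4)/2 = 20.45 °C
0.408 Ra = 0.408 × 26.7 = 10.8936 mm/d equivalent
ET₀ = 0.0023 × 10.8936 × (20.45 + 17.8) × √8.1 = 0.0023 × 10.8936 × 38.25 × 2.8460 = 2.7275 mm/d
ETc = Kc × ET₀ = 1.19 × 2.7275 = 3.2457 mm/d
Over 30 days: 3.2457 × 30 = 97.371 mm

97.4 mm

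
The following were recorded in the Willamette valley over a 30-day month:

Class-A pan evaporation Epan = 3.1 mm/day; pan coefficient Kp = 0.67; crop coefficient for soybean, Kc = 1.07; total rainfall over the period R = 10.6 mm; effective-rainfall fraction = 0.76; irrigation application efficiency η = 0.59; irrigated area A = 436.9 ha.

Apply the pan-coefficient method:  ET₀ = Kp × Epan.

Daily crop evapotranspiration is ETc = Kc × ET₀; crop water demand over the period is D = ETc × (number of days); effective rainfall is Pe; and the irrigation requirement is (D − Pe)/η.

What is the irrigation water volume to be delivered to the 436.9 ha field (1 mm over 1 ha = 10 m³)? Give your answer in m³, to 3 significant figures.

ET₀ = 0.67 × 3.1 = 2.0770 mm/d
ETc = Kc × ET₀ = 1.07 × 2.0770 = 2.2224 mm/d
Crop demand D = ETc × 30 d = 2.2224 × 30 = 66.672 mm
Pe = 0.76 × 10.6 = 8.056 mm
D − Pe = 66.672 − 8.056 = 58.616 mm
Gross irrigation = 58.616 / 0.59 = 99.349 mm
Volume = 99.349 mm × 436.9 ha × 10 = 434055.8 m³

434000 m³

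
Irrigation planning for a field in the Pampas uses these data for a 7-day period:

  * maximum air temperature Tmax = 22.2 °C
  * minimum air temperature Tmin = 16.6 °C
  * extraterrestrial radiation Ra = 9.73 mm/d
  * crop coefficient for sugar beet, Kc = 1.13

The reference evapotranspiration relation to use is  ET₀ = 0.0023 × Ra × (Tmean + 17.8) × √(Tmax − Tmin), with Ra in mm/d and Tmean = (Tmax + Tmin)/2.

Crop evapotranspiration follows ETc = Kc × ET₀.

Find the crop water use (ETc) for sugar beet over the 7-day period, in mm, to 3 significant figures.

Tmean = (22.2 + 16.6)/2 = 19.40 °C
ET₀ = 0.0023 × 9.73 × (19.40 + 17.8) × √5.6 = 0.0023 × 9.73 × 37.20 × 2.3664 = 1.9700 mm/d
ETc = Kc × ET₀ = 1.13 × 1.9700 = 2.2261 mm/d
Over 7 days: 2.2261 × 7 = 15.583 mm

15.6 mm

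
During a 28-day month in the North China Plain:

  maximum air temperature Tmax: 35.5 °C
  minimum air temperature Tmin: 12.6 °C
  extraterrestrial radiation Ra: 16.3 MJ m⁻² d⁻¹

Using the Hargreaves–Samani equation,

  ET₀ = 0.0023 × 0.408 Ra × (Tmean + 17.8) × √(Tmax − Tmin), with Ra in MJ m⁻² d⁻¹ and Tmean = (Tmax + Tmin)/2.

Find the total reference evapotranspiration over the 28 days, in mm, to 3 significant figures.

Tmean = (35.5 + 12.6)/2 = 24.05 °C
0.408 Ra = 0.408 × 16.3 = 6.6504 mm/d equivalent
ET₀ = 0.0023 × 6.6504 × (24.05 + 17.8) × √22.9 = 0.0023 × 6.6504 × 41.85 × 4.7854 = 3.0633 mm/d
Over 28 days: 3.0633 × 28 = 85.772 mm

85.8 mm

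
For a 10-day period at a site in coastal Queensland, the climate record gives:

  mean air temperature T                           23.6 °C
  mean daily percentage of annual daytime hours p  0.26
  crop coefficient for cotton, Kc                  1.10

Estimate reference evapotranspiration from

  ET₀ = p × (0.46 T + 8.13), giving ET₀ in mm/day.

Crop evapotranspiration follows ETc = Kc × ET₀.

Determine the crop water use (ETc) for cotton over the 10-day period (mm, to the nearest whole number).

ET₀ = 0.26 × (0.46 × 23.6 + 8.13) = 0.26 × 18.986 = 4.9364 mm/d
ETc = Kc × ET₀ = 1.10 × 4.9364 = 5.4300 mm/d
Over 10 days: 5.4300 × 10 = 54.300 mm

54 mm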